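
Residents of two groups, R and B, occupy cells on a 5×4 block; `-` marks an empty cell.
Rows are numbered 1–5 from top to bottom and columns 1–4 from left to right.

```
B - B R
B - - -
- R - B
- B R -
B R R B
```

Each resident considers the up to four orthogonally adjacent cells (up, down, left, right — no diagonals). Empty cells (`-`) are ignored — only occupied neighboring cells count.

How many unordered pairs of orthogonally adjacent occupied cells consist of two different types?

Scan each occupied cell's neighbors to the right and below so each pair is counted once.
From row 1: 1 unlike of 2 pairs (running 1/2).
From row 3: 1 unlike of 1 pairs (running 2/3).
From row 4: 2 unlike of 3 pairs (running 4/6).
From row 5: 2 unlike of 3 pairs (running 6/9).
Total adjacent occupied pairs: 9; unlike-type pairs: 6.

6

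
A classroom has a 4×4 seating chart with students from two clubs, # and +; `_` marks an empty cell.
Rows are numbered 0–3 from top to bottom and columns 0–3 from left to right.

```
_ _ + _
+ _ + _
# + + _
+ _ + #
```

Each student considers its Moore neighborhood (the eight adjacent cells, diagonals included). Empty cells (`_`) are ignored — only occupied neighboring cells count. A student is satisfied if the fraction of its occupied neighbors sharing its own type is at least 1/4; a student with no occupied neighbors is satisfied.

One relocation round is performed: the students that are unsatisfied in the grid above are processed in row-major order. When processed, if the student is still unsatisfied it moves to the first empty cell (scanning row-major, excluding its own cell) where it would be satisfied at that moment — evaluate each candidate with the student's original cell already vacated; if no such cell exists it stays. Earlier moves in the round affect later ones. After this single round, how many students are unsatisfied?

0

Initially unsatisfied (in order): (2,0), (3,3).
  (2,0) → (2,3).
  (3,3): now satisfied by earlier moves; stays.
Resulting grid:
_ _ + _
+ _ + _
_ + + #
+ _ + #
All satisfied now.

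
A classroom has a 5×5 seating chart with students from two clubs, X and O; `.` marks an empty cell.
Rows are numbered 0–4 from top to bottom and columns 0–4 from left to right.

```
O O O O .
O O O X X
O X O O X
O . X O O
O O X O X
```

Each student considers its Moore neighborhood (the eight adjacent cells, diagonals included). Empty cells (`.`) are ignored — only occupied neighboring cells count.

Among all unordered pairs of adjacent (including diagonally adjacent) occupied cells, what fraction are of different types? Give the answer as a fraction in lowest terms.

Scan each occupied cell's neighbors to the right and below (and the two forward diagonals) so each pair is counted once.
From row 0: 3 unlike of 14 pairs (running 3/14).
From row 1: 7 unlike of 17 pairs (running 10/31).
From row 2: 8 unlike of 14 pairs (running 18/45).
From row 3: 6 unlike of 12 pairs (running 24/57).
From row 4: 3 unlike of 4 pairs (running 27/61).
Total adjacent occupied pairs: 61; unlike-type pairs: 27.
27/61 is already in lowest terms.

27/61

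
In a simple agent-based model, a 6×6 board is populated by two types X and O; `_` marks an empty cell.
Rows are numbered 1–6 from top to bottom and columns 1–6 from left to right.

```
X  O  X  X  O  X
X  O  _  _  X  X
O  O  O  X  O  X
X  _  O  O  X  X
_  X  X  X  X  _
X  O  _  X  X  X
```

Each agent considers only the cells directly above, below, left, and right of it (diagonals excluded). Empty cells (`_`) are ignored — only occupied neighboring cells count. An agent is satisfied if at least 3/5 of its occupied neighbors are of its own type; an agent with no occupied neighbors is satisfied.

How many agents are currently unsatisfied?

(1,1)X 1/2 unhappy
(1,2)O 1/3 unhappy
(1,3)X 1/2 unhappy
(1,4)X 1/2 unhappy
(1,5)O 0/3 unhappy
(1,6)X 1/2 unhappy
(2,1)X 1/3 unhappy
(2,2)O 2/3 ok
(2,5)X 1/3 unhappy
(2,6)X 3/3 ok
(3,1)O 1/3 unhappy
(3,2)O 3/3 ok
(3,3)O 2/3 ok
(3,4)X 0/3 unhappy
(3,5)O 0/4 unhappy
(3,6)X 2/3 ok
(4,1)X 0/1 unhappy
(4,3)O 2/3 ok
(4,4)O 1/4 unhappy
(4,5)X 2/4 unhappy
(4,6)X 2/2 ok
(5,2)X 1/2 unhappy
(5,3)X 2/3 ok
(5,4)X 3/4 ok
(5,5)X 3/3 ok
(6,1)X 0/1 unhappy
(6,2)O 0/2 unhappy
(6,4)X 2/2 ok
(6,5)X 3/3 ok
(6,6)X 1/1 ok
Unsatisfied: (1,1), (1,2), (1,3), (1,4), (1,5), (1,6), (2,1), (2,5), (3,1), (3,4), (3,5), (4,1), (4,4), (4,5), (5,2), (6,1), (6,2) — 17 in total.

17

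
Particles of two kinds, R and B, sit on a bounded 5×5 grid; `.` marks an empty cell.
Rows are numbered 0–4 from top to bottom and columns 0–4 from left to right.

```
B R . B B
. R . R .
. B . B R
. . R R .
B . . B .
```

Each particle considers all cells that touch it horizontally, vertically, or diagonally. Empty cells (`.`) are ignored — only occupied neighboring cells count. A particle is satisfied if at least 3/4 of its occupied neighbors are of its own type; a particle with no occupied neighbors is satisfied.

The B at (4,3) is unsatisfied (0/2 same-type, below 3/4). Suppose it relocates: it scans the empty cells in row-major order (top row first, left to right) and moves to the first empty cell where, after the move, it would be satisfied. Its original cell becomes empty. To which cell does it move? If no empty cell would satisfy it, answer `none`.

Vacating (4,3). Empty cells in order:
  (0,2): 1/4 same-type → still unsatisfied.
  (1,0): 2/4 same-type → still unsatisfied.
  (1,2): 3/6 same-type → still unsatisfied.
  (1,4): 3/5 same-type → still unsatisfied.
  (2,0): 1/2 same-type → still unsatisfied.
  (2,2): 2/6 same-type → still unsatisfied.
  (3,0): 2/2 same-type → satisfied — stop here.

(3,0)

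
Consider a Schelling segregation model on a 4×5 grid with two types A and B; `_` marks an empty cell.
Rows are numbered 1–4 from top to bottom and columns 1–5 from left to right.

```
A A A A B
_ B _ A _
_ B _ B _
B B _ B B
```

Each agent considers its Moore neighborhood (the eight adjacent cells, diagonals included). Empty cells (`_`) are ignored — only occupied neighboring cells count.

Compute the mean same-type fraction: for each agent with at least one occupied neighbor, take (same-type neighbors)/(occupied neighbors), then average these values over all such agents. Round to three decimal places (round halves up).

Row 1: (1,1)A 1/2 · (1,2)A 2/3 · (1,3)A 3/4 · (1,4)A 2/3 · (1,5)B 0/2
Row 2: (2,2)B 1/4 · (2,4)A 2/4
Row 3: (3,2)B 3/3 · (3,4)B 2/3
Row 4: (4,1)B 2/2 · (4,2)B 2/2 · (4,4)B 2/2 · (4,5)B 2/2
Sum over 13 agents: 1/2 + 2/3 + 3/4 + 2/3 + 0/2 + 1/4 + 2/4 + 3/3 + 2/3 + 2/2 + 2/2 + 2/2 + 2/2 = 9; mean = 9 ÷ 13 = 9/13 = 0.692307… → 0.692.

0.692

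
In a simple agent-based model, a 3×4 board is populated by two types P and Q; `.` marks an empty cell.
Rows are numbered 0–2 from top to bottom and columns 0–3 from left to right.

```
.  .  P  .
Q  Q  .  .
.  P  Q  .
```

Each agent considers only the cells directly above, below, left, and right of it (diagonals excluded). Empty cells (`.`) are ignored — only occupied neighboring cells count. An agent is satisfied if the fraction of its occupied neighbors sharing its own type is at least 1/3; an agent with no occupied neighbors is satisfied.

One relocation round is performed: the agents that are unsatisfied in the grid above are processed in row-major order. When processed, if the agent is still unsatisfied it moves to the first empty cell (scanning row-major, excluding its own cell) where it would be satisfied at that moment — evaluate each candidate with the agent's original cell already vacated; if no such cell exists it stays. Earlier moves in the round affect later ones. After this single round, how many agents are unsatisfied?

0

Initially unsatisfied (in order): (2,1), (2,2).
  (2,1) → (0,1).
  (2,2): now satisfied by earlier moves; stays.
Resulting grid:
. P P .
Q Q . .
. . Q .
All satisfied now.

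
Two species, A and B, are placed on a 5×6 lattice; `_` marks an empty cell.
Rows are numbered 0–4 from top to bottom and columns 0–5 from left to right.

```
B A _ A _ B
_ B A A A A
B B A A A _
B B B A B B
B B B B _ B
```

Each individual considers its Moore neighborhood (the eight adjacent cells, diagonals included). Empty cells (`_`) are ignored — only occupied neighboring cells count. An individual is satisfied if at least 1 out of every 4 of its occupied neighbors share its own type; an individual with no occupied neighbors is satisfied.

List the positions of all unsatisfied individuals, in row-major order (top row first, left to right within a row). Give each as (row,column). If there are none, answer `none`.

Row 0: (0,0)B 1/2 ✓ · (0,1)A 1/3 ✓ · (0,3)A 3/3 ✓ · (0,5)B 0/2 ✗
Row 1: (1,1)B 3/6 ✓ · (1,2)A 5/7 ✓ · (1,3)A 6/6 ✓ · (1,4)A 5/6 ✓ · (1,5)A 2/3 ✓
Row 2: (2,0)B 4/4 ✓ · (2,1)B 5/7 ✓ · (2,2)A 4/8 ✓ · (2,3)A 6/8 ✓ · (2,4)A 5/7 ✓
Row 3: (3,0)B 5/5 ✓ · (3,1)B 7/8 ✓ · (3,2)B 5/8 ✓ · (3,3)A 3/7 ✓ · (3,4)B 3/6 ✓ · (3,5)B 2/3 ✓
Row 4: (4,0)B 3/3 ✓ · (4,1)B 5/5 ✓ · (4,2)B 4/5 ✓ · (4,3)B 3/4 ✓ · (4,5)B 2/2 ✓

(0,5)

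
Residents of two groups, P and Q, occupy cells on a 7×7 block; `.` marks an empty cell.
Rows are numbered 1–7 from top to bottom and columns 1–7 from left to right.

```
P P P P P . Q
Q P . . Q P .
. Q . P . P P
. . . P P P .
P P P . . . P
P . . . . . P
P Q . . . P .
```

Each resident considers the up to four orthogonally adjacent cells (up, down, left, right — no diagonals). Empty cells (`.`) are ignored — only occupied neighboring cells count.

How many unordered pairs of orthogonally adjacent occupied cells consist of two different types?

Scan each occupied cell's neighbors to the right and below so each pair is counted once.
From row 1: 2 unlike of 7 pairs (running 2/7).
From row 2: 3 unlike of 4 pairs (running 5/11).
From row 3: 0 unlike of 3 pairs (running 5/14).
From row 4: 0 unlike of 2 pairs (running 5/16).
From row 5: 0 unlike of 4 pairs (running 5/20).
From row 6: 0 unlike of 1 pairs (running 5/21).
From row 7: 1 unlike of 1 pairs (running 6/22).
Total adjacent occupied pairs: 22; unlike-type pairs: 6.

6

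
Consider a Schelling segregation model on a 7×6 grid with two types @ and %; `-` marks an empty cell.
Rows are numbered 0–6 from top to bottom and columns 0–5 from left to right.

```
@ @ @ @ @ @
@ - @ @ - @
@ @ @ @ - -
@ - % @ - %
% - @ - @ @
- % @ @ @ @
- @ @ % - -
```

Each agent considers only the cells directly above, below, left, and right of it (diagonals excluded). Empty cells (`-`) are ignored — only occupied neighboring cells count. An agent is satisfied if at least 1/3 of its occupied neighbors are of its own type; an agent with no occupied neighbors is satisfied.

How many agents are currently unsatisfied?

5

Row 0: (0,0)@ 2/2 ✓ · (0,1)@ 2/2 ✓ · (0,2)@ 3/3 ✓ · (0,3)@ 3/3 ✓ · (0,4)@ 2/2 ✓ · (0,5)@ 2/2 ✓
Row 1: (1,0)@ 2/2 ✓ · (1,2)@ 3/3 ✓ · (1,3)@ 3/3 ✓ · (1,5)@ 1/1 ✓
Row 2: (2,0)@ 3/3 ✓ · (2,1)@ 2/2 ✓ · (2,2)@ 3/4 ✓ · (2,3)@ 3/3 ✓
Row 3: (3,0)@ 1/2 ✓ · (3,2)% 0/3 ✗ · (3,3)@ 1/2 ✓ · (3,5)% 0/1 ✗
Row 4: (4,0)% 0/1 ✗ · (4,2)@ 1/2 ✓ · (4,4)@ 2/2 ✓ · (4,5)@ 2/3 ✓
Row 5: (5,1)% 0/2 ✗ · (5,2)@ 3/4 ✓ · (5,3)@ 2/3 ✓ · (5,4)@ 3/3 ✓ · (5,5)@ 2/2 ✓
Row 6: (6,1)@ 1/2 ✓ · (6,2)@ 2/3 ✓ · (6,3)% 0/2 ✗
Unsatisfied: (3,2), (3,5), (4,0), (5,1), (6,3) — 5 in total.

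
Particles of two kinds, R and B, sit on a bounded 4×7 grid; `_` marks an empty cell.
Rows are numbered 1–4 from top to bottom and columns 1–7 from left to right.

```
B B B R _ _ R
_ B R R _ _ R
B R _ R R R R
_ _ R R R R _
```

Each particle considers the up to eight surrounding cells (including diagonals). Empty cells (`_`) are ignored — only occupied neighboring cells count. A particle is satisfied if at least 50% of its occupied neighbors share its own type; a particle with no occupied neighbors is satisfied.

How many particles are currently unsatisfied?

(1,1)B 2/2 satisfied
(1,2)B 3/4 satisfied
(1,3)B 2/5 not
(1,4)R 2/3 satisfied
(1,7)R 1/1 satisfied
(2,2)B 4/6 satisfied
(2,3)R 4/7 satisfied
(2,4)R 4/5 satisfied
(2,7)R 3/3 satisfied
(3,1)B 1/2 satisfied
(3,2)R 2/4 satisfied
(3,4)R 6/6 satisfied
(3,5)R 6/6 satisfied
(3,6)R 5/5 satisfied
(3,7)R 3/3 satisfied
(4,3)R 3/3 satisfied
(4,4)R 4/4 satisfied
(4,5)R 5/5 satisfied
(4,6)R 4/4 satisfied
Unsatisfied: (1,3) — 1 in total.

1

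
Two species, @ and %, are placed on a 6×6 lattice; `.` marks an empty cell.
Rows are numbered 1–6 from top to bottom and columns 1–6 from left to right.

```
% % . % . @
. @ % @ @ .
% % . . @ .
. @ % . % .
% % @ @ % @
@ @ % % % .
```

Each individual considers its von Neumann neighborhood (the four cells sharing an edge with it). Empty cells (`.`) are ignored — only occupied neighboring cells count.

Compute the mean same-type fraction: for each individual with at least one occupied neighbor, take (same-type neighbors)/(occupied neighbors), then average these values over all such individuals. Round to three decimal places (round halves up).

(1,1)% 1/1
(1,2)% 1/2
(1,4)% 0/1
(1,6)@ — no occupied neighbors
(2,2)@ 0/3
(2,3)% 0/2
(2,4)@ 1/3
(2,5)@ 2/2
(3,1)% 1/1
(3,2)% 1/3
(3,5)@ 1/2
(4,2)@ 0/3
(4,3)% 0/2
(4,5)% 1/2
(5,1)% 1/2
(5,2)% 1/4
(5,3)@ 1/4
(5,4)@ 1/3
(5,5)% 2/4
(5,6)@ 0/1
(6,1)@ 1/2
(6,2)@ 1/3
(6,3)% 1/3
(6,4)% 2/3
(6,5)% 2/2
Sum over 24 individuals: 1/1 + 1/2 + 0/1 + 0/3 + 0/2 + 1/3 + 2/2 + 1/1 + 1/3 + 1/2 + 0/3 + 0/2 + 1/2 + 1/2 + 1/4 + 1/4 + 1/3 + 2/4 + 0/1 + 1/2 + 1/3 + 1/3 + 2/3 + 2/2 = 59/6; mean = 59/6 ÷ 24 = 59/144 = 0.409722… → 0.410.

0.410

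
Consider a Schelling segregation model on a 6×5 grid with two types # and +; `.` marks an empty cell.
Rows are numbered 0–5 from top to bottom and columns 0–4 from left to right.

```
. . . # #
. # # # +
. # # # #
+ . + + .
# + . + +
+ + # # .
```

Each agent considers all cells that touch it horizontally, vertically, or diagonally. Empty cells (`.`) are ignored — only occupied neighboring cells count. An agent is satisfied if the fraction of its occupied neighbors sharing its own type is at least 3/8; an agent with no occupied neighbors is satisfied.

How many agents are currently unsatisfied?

5

(0,3)# 3/4 satisfied
(0,4)# 2/3 satisfied
(1,1)# 3/3 satisfied
(1,2)# 6/6 satisfied
(1,3)# 6/7 satisfied
(1,4)+ 0/5 not
(2,1)# 3/5 satisfied
(2,2)# 5/7 satisfied
(2,3)# 4/7 satisfied
(2,4)# 2/4 satisfied
(3,0)+ 1/3 not
(3,2)+ 3/6 satisfied
(3,3)+ 3/6 satisfied
(4,0)# 0/4 not
(4,1)+ 4/6 satisfied
(4,3)+ 3/5 satisfied
(4,4)+ 2/3 satisfied
(5,0)+ 2/3 satisfied
(5,1)+ 2/4 satisfied
(5,2)# 1/4 not
(5,3)# 1/3 not
Unsatisfied: (1,4), (3,0), (4,0), (5,2), (5,3) — 5 in total.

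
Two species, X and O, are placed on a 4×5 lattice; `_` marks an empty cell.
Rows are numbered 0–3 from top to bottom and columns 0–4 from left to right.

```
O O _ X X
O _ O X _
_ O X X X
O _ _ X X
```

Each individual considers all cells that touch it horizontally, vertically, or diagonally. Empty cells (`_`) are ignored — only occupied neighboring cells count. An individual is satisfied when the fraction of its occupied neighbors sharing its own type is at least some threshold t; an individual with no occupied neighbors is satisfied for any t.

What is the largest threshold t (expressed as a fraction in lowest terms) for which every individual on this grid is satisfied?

1/3

(0,0)O 2/2
(0,1)O 3/3
(0,3)X 2/3
(0,4)X 2/2
(1,0)O 3/3
(1,2)O 2/6
(1,3)X 5/6
(2,1)O 3/4
(2,2)X 3/5
(2,3)X 5/6
(2,4)X 4/4
(3,0)O 1/1
(3,3)X 4/4
(3,4)X 3/3
The smallest same-type fraction is 2/6 at (1,2), which reduces to 1/3. Any threshold above that leaves this individual unsatisfied.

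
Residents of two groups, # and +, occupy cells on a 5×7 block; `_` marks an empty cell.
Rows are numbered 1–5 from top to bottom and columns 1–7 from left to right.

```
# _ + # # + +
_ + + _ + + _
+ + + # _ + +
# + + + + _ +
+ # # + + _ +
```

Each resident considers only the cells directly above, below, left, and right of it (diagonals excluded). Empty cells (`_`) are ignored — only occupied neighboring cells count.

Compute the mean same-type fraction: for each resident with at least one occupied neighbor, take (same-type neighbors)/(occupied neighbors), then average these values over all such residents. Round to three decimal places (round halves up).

Row 1: (1,1)# — no occupied neighbors · (1,3)+ 1/2 · (1,4)# 1/2 · (1,5)# 1/3 · (1,6)+ 2/3 · (1,7)+ 1/1
Row 2: (2,2)+ 2/2 · (2,3)+ 3/3 · (2,5)+ 1/2 · (2,6)+ 3/3
Row 3: (3,1)+ 1/2 · (3,2)+ 4/4 · (3,3)+ 3/4 · (3,4)# 0/2 · (3,6)+ 2/2 · (3,7)+ 2/2
Row 4: (4,1)# 0/3 · (4,2)+ 2/4 · (4,3)+ 3/4 · (4,4)+ 3/4 · (4,5)+ 2/2 · (4,7)+ 2/2
Row 5: (5,1)+ 0/2 · (5,2)# 1/3 · (5,3)# 1/3 · (5,4)+ 2/3 · (5,5)+ 2/2 · (5,7)+ 1/1
Sum over 27 residents: 1/2 + 1/2 + 1/3 + 2/3 + 1/1 + 2/2 + 3/3 + 1/2 + 3/3 + 1/2 + 4/4 + 3/4 + 0/2 + 2/2 + 2/2 + 0/3 + 2/4 + 3/4 + 3/4 + 2/2 + 2/2 + 0/2 + 1/3 + 1/3 + 2/3 + 2/2 + 1/1 = 217/12; mean = 217/12 ÷ 27 = 217/324 = 0.669753… → 0.670.

0.670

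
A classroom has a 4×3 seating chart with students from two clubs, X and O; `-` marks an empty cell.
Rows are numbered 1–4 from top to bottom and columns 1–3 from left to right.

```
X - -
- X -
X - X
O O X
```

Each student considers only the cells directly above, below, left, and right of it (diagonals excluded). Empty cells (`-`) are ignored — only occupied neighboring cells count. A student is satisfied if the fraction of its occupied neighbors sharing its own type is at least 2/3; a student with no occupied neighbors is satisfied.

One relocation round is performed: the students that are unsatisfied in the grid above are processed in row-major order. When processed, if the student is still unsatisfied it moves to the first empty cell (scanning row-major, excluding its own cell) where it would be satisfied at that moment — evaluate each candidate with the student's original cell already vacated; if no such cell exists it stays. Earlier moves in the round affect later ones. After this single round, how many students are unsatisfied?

0

Initially unsatisfied (in order): (3,1), (4,1), (4,2), (4,3).
  (3,1) → (1,2).
  (4,1): now satisfied by earlier moves; stays.
  (4,2) → (3,1).
  (4,3): now satisfied by earlier moves; stays.
Resulting grid:
X X -
- X -
O - X
O - X
All satisfied now.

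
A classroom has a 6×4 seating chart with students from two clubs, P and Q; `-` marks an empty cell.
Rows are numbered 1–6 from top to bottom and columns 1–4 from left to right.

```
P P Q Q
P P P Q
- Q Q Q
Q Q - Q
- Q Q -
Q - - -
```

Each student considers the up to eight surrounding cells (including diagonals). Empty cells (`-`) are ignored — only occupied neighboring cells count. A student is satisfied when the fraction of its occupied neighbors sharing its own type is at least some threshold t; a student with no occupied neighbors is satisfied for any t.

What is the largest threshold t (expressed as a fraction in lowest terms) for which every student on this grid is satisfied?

1/4

(1,1)P 3/3
(1,2)P 4/5
(1,3)Q 2/5
(1,4)Q 2/3
(2,1)P 3/4
(2,2)P 4/7
(2,3)P 2/8
(2,4)Q 4/5
(3,2)Q 3/6
(3,3)Q 5/7
(3,4)Q 3/4
(4,1)Q 3/3
(4,2)Q 5/5
(4,4)Q 3/3
(5,2)Q 4/4
(5,3)Q 3/3
(6,1)Q 1/1
The smallest same-type fraction is 2/8 at (2,3), which reduces to 1/4. Any threshold above that leaves this student unsatisfied.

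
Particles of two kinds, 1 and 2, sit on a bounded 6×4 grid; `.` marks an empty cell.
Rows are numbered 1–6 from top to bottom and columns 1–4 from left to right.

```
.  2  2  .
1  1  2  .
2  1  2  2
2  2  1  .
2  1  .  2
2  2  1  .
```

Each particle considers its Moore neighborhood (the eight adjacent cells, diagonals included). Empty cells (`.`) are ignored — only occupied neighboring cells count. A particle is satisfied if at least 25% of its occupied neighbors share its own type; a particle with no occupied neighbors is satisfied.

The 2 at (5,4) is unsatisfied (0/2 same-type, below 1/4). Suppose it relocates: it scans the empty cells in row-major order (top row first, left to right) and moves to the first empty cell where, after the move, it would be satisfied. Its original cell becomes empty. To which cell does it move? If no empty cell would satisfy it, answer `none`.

(1,1)

Vacating (5,4). Empty cells in order:
  (1,1): 1/3 same-type → satisfied — stop here.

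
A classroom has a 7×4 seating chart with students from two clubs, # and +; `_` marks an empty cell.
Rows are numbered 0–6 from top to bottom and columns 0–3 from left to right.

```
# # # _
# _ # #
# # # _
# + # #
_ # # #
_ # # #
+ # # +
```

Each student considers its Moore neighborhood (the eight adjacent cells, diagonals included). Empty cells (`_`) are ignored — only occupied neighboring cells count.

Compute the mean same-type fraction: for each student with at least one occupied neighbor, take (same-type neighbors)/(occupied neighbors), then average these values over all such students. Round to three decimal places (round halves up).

Row 0: (0,0)# 2/2 · (0,1)# 4/4 · (0,2)# 3/3
Row 1: (1,0)# 4/4 · (1,2)# 5/5 · (1,3)# 3/3
Row 2: (2,0)# 3/4 · (2,1)# 6/7 · (2,2)# 5/6
Row 3: (3,0)# 3/4 · (3,1)+ 0/7 · (3,2)# 6/7 · (3,3)# 4/4
Row 4: (4,1)# 5/6 · (4,2)# 7/8 · (4,3)# 5/5
Row 5: (5,1)# 5/6 · (5,2)# 7/8 · (5,3)# 4/5
Row 6: (6,0)+ 0/2 · (6,1)# 3/4 · (6,2)# 4/5 · (6,3)+ 0/3
Sum over 23 students: 2/2 + 4/4 + 3/3 + 4/4 + 5/5 + 3/3 + 3/4 + 6/7 + 5/6 + 3/4 + 0/7 + 6/7 + 4/4 + 5/6 + 7/8 + 5/5 + 5/6 + 7/8 + 4/5 + 0/2 + 3/4 + 4/5 + 0/3 = 1247/70; mean = 1247/70 ÷ 23 = 1247/1610 = 0.774534… → 0.775.

0.775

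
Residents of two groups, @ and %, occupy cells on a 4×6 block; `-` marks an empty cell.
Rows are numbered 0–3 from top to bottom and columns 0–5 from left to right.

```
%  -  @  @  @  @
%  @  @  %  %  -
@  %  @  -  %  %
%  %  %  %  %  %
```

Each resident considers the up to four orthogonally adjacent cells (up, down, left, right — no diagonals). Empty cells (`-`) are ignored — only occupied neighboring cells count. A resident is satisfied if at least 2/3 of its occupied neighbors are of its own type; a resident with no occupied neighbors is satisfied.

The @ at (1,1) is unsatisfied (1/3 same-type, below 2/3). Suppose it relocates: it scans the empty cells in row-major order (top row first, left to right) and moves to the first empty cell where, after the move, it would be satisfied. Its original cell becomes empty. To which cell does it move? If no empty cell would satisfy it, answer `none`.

Vacating (1,1). Empty cells in order:
  (0,1): 1/2 same-type → still unsatisfied.
  (1,5): 1/3 same-type → still unsatisfied.
  (2,3): 1/4 same-type → still unsatisfied.

none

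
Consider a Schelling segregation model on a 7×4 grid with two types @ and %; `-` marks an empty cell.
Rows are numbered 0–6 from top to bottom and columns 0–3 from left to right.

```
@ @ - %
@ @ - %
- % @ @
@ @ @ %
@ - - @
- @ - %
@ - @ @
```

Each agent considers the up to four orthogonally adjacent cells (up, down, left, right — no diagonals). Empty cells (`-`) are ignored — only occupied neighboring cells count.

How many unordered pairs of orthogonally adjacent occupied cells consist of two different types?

9

Scan each occupied cell's neighbors to the right and below so each pair is counted once.
From row 0: 0 unlike of 4 pairs (running 0/4).
From row 1: 2 unlike of 3 pairs (running 2/7).
From row 2: 3 unlike of 5 pairs (running 5/12).
From row 3: 2 unlike of 5 pairs (running 7/17).
From row 4: 1 unlike of 1 pairs (running 8/18).
From row 5: 1 unlike of 1 pairs (running 9/19).
From row 6: 0 unlike of 1 pairs (running 9/20).
Total adjacent occupied pairs: 20; unlike-type pairs: 9.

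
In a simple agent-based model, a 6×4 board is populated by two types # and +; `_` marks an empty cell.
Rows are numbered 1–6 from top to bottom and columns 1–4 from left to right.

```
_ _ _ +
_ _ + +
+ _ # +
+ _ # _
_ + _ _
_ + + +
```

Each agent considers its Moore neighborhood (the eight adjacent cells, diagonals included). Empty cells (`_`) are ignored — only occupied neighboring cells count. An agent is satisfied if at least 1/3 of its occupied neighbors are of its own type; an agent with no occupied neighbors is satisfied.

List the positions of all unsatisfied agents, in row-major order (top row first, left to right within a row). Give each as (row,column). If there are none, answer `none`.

(1,4)+ 2/2 ok
(2,3)+ 3/4 ok
(2,4)+ 3/4 ok
(3,1)+ 1/1 ok
(3,3)# 1/4 unhappy
(3,4)+ 2/4 ok
(4,1)+ 2/2 ok
(4,3)# 1/3 ok
(5,2)+ 3/4 ok
(6,2)+ 2/2 ok
(6,3)+ 3/3 ok
(6,4)+ 1/1 ok

(3,3)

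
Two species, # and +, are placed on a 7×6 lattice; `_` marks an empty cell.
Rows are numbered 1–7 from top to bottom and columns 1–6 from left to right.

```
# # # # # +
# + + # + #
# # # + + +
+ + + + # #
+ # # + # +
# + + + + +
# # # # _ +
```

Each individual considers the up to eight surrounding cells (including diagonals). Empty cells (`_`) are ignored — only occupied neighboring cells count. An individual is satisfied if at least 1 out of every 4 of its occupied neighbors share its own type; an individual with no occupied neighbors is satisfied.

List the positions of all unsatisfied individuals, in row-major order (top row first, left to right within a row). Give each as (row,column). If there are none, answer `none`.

(1,1)# 2/3 ✓
(1,2)# 3/5 ✓
(1,3)# 3/5 ✓
(1,4)# 3/5 ✓
(1,5)# 3/5 ✓
(1,6)+ 1/3 ✓
(2,1)# 4/5 ✓
(2,2)+ 1/8 ✗
(2,3)+ 2/8 ✓
(2,4)# 4/8 ✓
(2,5)+ 4/8 ✓
(2,6)# 1/5 ✗
(3,1)# 2/5 ✓
(3,2)# 3/8 ✓
(3,3)# 2/8 ✓
(3,4)+ 5/8 ✓
(3,5)+ 4/8 ✓
(3,6)+ 2/5 ✓
(4,1)+ 2/5 ✓
(4,2)+ 3/8 ✓
(4,3)+ 4/8 ✓
(4,4)+ 4/8 ✓
(4,5)# 2/8 ✓
(4,6)# 2/5 ✓
(5,1)+ 3/5 ✓
(5,2)# 2/8 ✓
(5,3)# 1/8 ✗
(5,4)+ 5/8 ✓
(5,5)# 2/8 ✓
(5,6)+ 2/5 ✓
(6,1)# 3/5 ✓
(6,2)+ 2/8 ✓
(6,3)+ 3/8 ✓
(6,4)+ 3/7 ✓
(6,5)+ 5/7 ✓
(6,6)+ 3/4 ✓
(7,1)# 2/3 ✓
(7,2)# 3/5 ✓
(7,3)# 2/5 ✓
(7,4)# 1/4 ✓
(7,6)+ 2/2 ✓

(2,2), (2,6), (5,3)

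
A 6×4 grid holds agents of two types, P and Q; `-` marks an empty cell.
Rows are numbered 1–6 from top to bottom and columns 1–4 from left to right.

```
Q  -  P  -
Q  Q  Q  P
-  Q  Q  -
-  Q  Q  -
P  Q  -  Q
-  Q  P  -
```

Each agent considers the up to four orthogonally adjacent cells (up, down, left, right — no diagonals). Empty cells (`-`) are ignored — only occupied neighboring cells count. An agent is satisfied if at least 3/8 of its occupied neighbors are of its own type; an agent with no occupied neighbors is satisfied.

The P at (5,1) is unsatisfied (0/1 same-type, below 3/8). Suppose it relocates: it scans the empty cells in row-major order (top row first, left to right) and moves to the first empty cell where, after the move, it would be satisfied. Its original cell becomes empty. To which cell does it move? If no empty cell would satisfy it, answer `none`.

(1,4)

Vacating (5,1). Empty cells in order:
  (1,2): 1/3 same-type → still unsatisfied.
  (1,4): 2/2 same-type → satisfied — stop here.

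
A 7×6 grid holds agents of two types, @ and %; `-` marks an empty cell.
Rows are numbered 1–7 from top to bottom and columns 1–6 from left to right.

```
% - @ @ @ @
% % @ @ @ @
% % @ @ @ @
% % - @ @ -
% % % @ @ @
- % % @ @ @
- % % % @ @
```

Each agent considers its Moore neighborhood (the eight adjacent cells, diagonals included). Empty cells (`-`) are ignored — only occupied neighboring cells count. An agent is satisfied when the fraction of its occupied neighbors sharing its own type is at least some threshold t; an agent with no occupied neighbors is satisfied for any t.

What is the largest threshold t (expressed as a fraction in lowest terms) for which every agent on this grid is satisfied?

2/5

(1,1)% 2/2
(1,3)@ 3/4
(1,4)@ 5/5
(1,5)@ 5/5
(1,6)@ 3/3
(2,1)% 4/4
(2,2)% 4/7
(2,3)@ 5/7
(2,4)@ 8/8
(2,5)@ 8/8
(2,6)@ 5/5
(3,1)% 5/5
(3,2)% 5/7
(3,3)@ 4/7
(3,4)@ 7/7
(3,5)@ 7/7
(3,6)@ 4/4
(4,1)% 5/5
(4,2)% 6/7
(4,4)@ 6/7
(4,5)@ 7/7
(5,1)% 4/4
(5,2)% 6/6
(5,3)% 4/7
(5,4)@ 5/7
(5,5)@ 7/7
(5,6)@ 4/4
(6,2)% 6/6
(6,3)% 6/8
(6,4)@ 4/8
(6,5)@ 7/8
(6,6)@ 5/5
(7,2)% 3/3
(7,3)% 4/5
(7,4)% 2/5
(7,5)@ 4/5
(7,6)@ 3/3
The smallest same-type fraction is 2/5 at (7,4), which reduces to 2/5. Any threshold above that leaves this agent unsatisfied.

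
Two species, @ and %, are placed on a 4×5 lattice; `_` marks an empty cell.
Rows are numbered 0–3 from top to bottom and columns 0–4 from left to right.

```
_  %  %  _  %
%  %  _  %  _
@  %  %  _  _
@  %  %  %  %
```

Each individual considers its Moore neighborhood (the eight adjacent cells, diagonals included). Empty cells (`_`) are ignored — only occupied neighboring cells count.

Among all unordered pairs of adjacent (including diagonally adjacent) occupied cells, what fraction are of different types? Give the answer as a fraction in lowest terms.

2/9

Scan each occupied cell's neighbors to the right and below (and the two forward diagonals) so each pair is counted once.
Row 0: %(0,1)–%(0,2)= %(0,1)–%(1,1)= %(0,1)–%(1,0)= %(0,2)–%(1,3)= %(0,2)–%(1,1)= %(0,4)–%(1,3)=  → 0/6 unlike.
Row 1: %(1,0)–%(1,1)= %(1,0)–@(2,0)≠ %(1,0)–%(2,1)= %(1,1)–%(2,1)= %(1,1)–%(2,2)= %(1,1)–@(2,0)≠ %(1,3)–%(2,2)=  → 2/7 unlike.
Row 2: @(2,0)–%(2,1)≠ @(2,0)–@(3,0)= @(2,0)–%(3,1)≠ %(2,1)–%(2,2)= %(2,1)–%(3,1)= %(2,1)–%(3,2)= %(2,1)–@(3,0)≠ %(2,2)–%(3,2)= %(2,2)–%(3,3)= %(2,2)–%(3,1)=  → 3/10 unlike.
Row 3: @(3,0)–%(3,1)≠ %(3,1)–%(3,2)= %(3,2)–%(3,3)= %(3,3)–%(3,4)=  → 1/4 unlike.
Total adjacent occupied pairs: 27; unlike-type pairs: 6.
6/27 reduces to 2/9.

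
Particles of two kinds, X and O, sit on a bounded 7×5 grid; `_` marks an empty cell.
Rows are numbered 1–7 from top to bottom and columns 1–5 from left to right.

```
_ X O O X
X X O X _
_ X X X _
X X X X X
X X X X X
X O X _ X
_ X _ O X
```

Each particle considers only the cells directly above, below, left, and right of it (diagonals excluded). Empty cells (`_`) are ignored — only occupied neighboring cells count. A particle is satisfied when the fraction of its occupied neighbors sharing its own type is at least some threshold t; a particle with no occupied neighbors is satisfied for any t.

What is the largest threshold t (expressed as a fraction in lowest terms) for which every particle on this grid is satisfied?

(1,2)X 1/2
(1,3)O 2/3
(1,4)O 1/3
(1,5)X 0/1
(2,1)X 1/1
(2,2)X 3/4
(2,3)O 1/4
(2,4)X 1/3
(3,2)X 3/3
(3,3)X 3/4
(3,4)X 3/3
(4,1)X 2/2
(4,2)X 4/4
(4,3)X 4/4
(4,4)X 4/4
(4,5)X 2/2
(5,1)X 3/3
(5,2)X 3/4
(5,3)X 4/4
(5,4)X 3/3
(5,5)X 3/3
(6,1)X 1/2
(6,2)O 0/4
(6,3)X 1/2
(6,5)X 2/2
(7,2)X 0/1
(7,4)O 0/1
(7,5)X 1/2
The smallest same-type fraction is 0/1 at (1,5), which reduces to 0/1. Any threshold above that leaves this particle unsatisfied.

0/1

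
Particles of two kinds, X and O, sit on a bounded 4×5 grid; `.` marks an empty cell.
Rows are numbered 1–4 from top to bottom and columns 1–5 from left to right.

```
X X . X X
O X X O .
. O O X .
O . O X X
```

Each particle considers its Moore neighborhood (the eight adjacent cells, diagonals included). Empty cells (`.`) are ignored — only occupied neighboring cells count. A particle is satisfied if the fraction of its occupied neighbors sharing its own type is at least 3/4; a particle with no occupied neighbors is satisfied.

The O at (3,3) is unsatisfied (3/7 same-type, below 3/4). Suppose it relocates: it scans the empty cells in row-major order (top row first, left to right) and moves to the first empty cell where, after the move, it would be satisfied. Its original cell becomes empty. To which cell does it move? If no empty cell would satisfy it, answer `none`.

(3,1)

Vacating (3,3). Empty cells in order:
  (1,3): 1/5 same-type → still unsatisfied.
  (2,5): 1/4 same-type → still unsatisfied.
  (3,1): 3/4 same-type → satisfied — stop here.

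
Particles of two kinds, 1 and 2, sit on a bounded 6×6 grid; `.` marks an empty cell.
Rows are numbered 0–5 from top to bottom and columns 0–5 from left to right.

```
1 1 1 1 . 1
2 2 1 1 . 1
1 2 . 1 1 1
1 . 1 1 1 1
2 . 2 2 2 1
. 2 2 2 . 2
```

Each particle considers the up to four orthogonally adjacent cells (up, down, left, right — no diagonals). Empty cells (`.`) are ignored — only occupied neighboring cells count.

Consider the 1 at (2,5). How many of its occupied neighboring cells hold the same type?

Occupied neighbors of (2,5): (1,5)=1, (3,5)=1, (2,4)=1.
Same type (1): 3 of 3.

3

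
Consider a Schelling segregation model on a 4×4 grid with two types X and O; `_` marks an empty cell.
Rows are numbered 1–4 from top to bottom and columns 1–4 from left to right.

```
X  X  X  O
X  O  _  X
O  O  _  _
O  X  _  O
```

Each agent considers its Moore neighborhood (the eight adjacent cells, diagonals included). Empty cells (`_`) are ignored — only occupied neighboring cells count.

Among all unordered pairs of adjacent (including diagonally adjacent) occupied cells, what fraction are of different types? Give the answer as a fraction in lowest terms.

11/21

Scan each occupied cell's neighbors to the right and below (and the two forward diagonals) so each pair is counted once.
From row 1: 5 unlike of 10 pairs (running 5/10).
From row 2: 3 unlike of 5 pairs (running 8/15).
From row 3: 2 unlike of 5 pairs (running 10/20).
From row 4: 1 unlike of 1 pairs (running 11/21).
Total adjacent occupied pairs: 21; unlike-type pairs: 11.
11/21 is already in lowest terms.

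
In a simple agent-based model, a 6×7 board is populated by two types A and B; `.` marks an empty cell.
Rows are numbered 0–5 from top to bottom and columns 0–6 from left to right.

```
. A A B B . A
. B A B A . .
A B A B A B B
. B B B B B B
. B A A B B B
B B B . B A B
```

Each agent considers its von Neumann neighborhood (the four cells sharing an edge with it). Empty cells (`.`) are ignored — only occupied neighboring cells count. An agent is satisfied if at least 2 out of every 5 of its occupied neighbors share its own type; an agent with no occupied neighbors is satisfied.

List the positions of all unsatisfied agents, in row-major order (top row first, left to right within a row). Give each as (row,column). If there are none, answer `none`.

(0,1)A 1/2 ✓
(0,2)A 2/3 ✓
(0,3)B 2/3 ✓
(0,4)B 1/2 ✓
(0,6)A 0/0 ✓
(1,1)B 1/3 ✗
(1,2)A 2/4 ✓
(1,3)B 2/4 ✓
(1,4)A 1/3 ✗
(2,0)A 0/1 ✗
(2,1)B 2/4 ✓
(2,2)A 1/4 ✗
(2,3)B 2/4 ✓
(2,4)A 1/4 ✗
(2,5)B 2/3 ✓
(2,6)B 2/2 ✓
(3,1)B 3/3 ✓
(3,2)B 2/4 ✓
(3,3)B 3/4 ✓
(3,4)B 3/4 ✓
(3,5)B 4/4 ✓
(3,6)B 3/3 ✓
(4,1)B 2/3 ✓
(4,2)A 1/4 ✗
(4,3)A 1/3 ✗
(4,4)B 3/4 ✓
(4,5)B 3/4 ✓
(4,6)B 3/3 ✓
(5,0)B 1/1 ✓
(5,1)B 3/3 ✓
(5,2)B 1/2 ✓
(5,4)B 1/2 ✓
(5,5)A 0/3 ✗
(5,6)B 1/2 ✓

(1,1), (1,4), (2,0), (2,2), (2,4), (4,2), (4,3), (5,5)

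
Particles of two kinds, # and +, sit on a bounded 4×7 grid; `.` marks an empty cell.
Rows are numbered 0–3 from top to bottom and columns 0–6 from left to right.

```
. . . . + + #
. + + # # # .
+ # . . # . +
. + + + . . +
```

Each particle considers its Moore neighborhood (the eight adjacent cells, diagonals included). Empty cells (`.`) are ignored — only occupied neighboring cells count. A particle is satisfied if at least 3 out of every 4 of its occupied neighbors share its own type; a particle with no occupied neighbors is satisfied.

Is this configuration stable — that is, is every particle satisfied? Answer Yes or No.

Row 0: (0,4)+ 1/4 ✗ · (0,5)+ 1/4 ✗ · (0,6)# 1/2 ✗
Row 1: (1,1)+ 2/3 ✗ · (1,2)+ 1/3 ✗ · (1,3)# 2/4 ✗ · (1,4)# 3/5 ✗ · (1,5)# 3/6 ✗
Row 2: (2,0)+ 2/3 ✗ · (2,1)# 0/5 ✗ · (2,4)# 3/4 ✓ · (2,6)+ 1/2 ✗
Row 3: (3,1)+ 2/3 ✗ · (3,2)+ 2/3 ✗ · (3,3)+ 1/2 ✗ · (3,6)+ 1/1 ✓
For instance (0,4) has only 1/4 same-type neighbors, below 3/4.

No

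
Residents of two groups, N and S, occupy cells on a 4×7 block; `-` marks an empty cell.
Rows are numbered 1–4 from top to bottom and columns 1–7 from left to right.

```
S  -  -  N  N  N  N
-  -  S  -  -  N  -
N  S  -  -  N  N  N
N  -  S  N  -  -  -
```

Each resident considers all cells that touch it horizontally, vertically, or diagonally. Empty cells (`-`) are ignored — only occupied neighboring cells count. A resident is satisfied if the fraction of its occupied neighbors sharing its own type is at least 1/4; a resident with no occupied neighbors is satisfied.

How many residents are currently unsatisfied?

Row 1: (1,1)S 0/0 satisfied · (1,4)N 1/2 satisfied · (1,5)N 3/3 satisfied · (1,6)N 3/3 satisfied · (1,7)N 2/2 satisfied
Row 2: (2,3)S 1/2 satisfied · (2,6)N 6/6 satisfied
Row 3: (3,1)N 1/2 satisfied · (3,2)S 2/4 satisfied · (3,5)N 3/3 satisfied · (3,6)N 3/3 satisfied · (3,7)N 2/2 satisfied
Row 4: (4,1)N 1/2 satisfied · (4,3)S 1/2 satisfied · (4,4)N 1/2 satisfied
Every one meets the threshold.

0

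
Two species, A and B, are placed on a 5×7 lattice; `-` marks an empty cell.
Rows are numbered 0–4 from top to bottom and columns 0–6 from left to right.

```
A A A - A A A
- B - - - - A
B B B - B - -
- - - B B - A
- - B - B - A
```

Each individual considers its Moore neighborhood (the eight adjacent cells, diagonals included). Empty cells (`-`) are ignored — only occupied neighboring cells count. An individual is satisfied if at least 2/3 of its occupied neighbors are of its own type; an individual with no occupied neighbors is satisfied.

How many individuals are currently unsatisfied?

(0,0)A 1/2 unhappy
(0,1)A 2/3 ok
(0,2)A 1/2 unhappy
(0,4)A 1/1 ok
(0,5)A 3/3 ok
(0,6)A 2/2 ok
(1,1)B 3/6 unhappy
(1,6)A 2/2 ok
(2,0)B 2/2 ok
(2,1)B 3/3 ok
(2,2)B 3/3 ok
(2,4)B 2/2 ok
(3,3)B 5/5 ok
(3,4)B 3/3 ok
(3,6)A 1/1 ok
(4,2)B 1/1 ok
(4,4)B 2/2 ok
(4,6)A 1/1 ok
Unsatisfied: (0,0), (0,2), (1,1) — 3 in total.

3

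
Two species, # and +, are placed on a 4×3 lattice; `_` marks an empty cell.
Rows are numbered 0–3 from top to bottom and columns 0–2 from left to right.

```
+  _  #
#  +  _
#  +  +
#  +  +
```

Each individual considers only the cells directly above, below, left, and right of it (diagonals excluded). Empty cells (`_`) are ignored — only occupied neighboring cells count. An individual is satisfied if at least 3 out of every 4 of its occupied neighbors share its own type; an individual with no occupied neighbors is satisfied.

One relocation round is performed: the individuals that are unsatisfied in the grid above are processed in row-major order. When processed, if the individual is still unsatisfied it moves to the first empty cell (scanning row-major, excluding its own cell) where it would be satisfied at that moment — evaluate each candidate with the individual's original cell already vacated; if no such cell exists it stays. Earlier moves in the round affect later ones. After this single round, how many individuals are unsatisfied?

Initially unsatisfied (in order): (0,0), (1,0), (1,1), (2,0), (3,0), (3,1).
  (0,0): no empty cell satisfies it; stays.
  (1,0): no empty cell satisfies it; stays.
  (1,1): no empty cell satisfies it; stays.
  (2,0): no empty cell satisfies it; stays.
  (3,0): no empty cell satisfies it; stays.
  (3,1): no empty cell satisfies it; stays.
Resulting grid:
+ _ #
# + _
# + +
# + +
Unsatisfied now: (0,0), (1,0), (1,1), (2,0), (3,0), (3,1).

6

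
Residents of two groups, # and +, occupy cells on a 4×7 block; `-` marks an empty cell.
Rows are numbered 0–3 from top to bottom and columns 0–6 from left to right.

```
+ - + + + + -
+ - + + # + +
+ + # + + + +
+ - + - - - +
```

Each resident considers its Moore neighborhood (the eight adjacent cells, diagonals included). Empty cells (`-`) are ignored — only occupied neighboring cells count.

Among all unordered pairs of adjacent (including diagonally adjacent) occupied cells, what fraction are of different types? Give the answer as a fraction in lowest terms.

Scan each occupied cell's neighbors to the right and below (and the two forward diagonals) so each pair is counted once.
From row 0: 3 unlike of 15 pairs (running 3/15).
From row 1: 7 unlike of 20 pairs (running 10/35).
From row 2: 3 unlike of 13 pairs (running 13/48).
Total adjacent occupied pairs: 48; unlike-type pairs: 13.
13/48 is already in lowest terms.

13/48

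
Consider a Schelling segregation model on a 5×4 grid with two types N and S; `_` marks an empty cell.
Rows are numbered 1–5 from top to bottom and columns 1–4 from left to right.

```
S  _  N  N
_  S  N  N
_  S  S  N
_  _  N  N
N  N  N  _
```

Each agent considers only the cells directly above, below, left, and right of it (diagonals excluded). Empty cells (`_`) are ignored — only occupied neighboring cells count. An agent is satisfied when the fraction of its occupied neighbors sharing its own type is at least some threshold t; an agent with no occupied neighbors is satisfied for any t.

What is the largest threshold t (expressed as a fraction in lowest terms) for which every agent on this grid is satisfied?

(1,1)S — no occupied neighbors
(1,3)N 2/2
(1,4)N 2/2
(2,2)S 1/2
(2,3)N 2/4
(2,4)N 3/3
(3,2)S 2/2
(3,3)S 1/4
(3,4)N 2/3
(4,3)N 2/3
(4,4)N 2/2
(5,1)N 1/1
(5,2)N 2/2
(5,3)N 2/2
The smallest same-type fraction is 1/4 at (3,3), which reduces to 1/4. Any threshold above that leaves this agent unsatisfied.

1/4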